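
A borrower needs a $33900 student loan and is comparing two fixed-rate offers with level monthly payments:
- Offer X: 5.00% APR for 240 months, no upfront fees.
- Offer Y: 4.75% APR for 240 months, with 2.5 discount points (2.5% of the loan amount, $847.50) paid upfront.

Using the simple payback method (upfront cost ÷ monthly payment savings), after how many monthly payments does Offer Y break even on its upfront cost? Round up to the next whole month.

183 months

Offer X: monthly rate = 5%/12 = 0.0041667; payment = 33,900 × 0.0041667 / (1 − (1+0.0041667)^−240) = $223.72.
Offer Y: monthly rate = 4.75%/12 = 0.0039583; payment = 33,900 × 0.0039583 / (1 − (1+0.0039583)^−240) = $219.07.
Monthly savings = $223.72 − $219.07 = $4.65.
Break-even = $847.50 / $4.65 = 182.26 → 183 months.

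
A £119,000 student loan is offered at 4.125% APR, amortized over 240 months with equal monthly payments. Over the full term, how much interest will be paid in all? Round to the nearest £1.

£55,955

Monthly rate = 4.125%/12 = 0.0034375; payment = 119,000 × 0.0034375 / (1 − (1+0.0034375)^−240) = £728.98.
Total paid = 240 × £728.98 = £174,955.20; interest = £174,955.20 − £119,000 = £55,955.20.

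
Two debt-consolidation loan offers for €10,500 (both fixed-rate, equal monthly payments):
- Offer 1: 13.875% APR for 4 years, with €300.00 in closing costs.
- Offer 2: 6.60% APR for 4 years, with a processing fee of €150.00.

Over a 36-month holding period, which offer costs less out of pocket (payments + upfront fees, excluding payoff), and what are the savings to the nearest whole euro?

Offer 1: at 13.875% the monthly rate is 0.0115625, so the payment is 10,500 × 0.0115625 / (1 − 1.0115625^−48) = €286.27.
Offer 2: monthly rate = 6.6%/12 = 0.0055000; payment = 10,500 × 0.0055000 / (1 − (1+0.0055000)^−48) = €249.49.
Over 36 months: Offer 1 costs 36 × €286.27 + €300.00 = €10,605.72; Offer 2 costs 36 × €249.49 + €150.00 = €9,131.64.
Offer 2 is cheaper by €10,605.72 − €9,131.64 = €1,474.08.

Offer 2 by €1,474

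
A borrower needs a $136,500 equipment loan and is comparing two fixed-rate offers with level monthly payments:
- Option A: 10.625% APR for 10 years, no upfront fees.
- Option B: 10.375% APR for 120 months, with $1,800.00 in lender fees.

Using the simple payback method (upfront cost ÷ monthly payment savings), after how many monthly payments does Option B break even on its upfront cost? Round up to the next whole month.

95 months

Option A: at 10.625% the monthly rate is 0.0088542, so the payment is 136,500 × 0.0088542 / (1 − 1.0088542^−120) = $1,851.43.
Option B: at 10.375% the monthly rate is 0.0086458, so the payment is 136,500 × 0.0086458 / (1 − 1.0086458^−120) = $1,832.32.
Monthly savings = $1,851.43 − $1,832.32 = $19.11.
Break-even = $1,800.00 / $19.11 = 94.19 → 95 months.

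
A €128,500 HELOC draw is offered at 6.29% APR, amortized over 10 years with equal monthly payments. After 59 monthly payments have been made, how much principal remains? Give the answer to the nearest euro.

With monthly rate i = 6.29%/12 = 0.0052417, the balance after k of n payments is P · [(1+i)^n − (1+i)^k] / [(1+i)^n − 1].
(1+0.0052417)^120 = 1.87265504 and (1+0.0052417)^59 = 1.36131431, so the balance is 128,500 × (1.87265504 − 1.36131431) / (1.87265504 − 1) = €75,295.83.

€75,296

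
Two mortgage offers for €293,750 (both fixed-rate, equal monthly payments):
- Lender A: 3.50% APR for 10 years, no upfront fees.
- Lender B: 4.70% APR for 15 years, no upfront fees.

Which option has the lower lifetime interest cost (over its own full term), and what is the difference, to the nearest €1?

Lender A: monthly rate = 3.5%/12 = 0.0029167; payment = 293,750 × 0.0029167 / (1 − (1+0.0029167)^−120) = €2,904.77.
Total interest on Lender A = 120 × €2,904.77 − €293,750 = €54,822.40.
Lender B: monthly rate = 4.7%/12 = 0.0039167; payment = 293,750 × 0.0039167 / (1 − (1+0.0039167)^−180) = €2,277.31.
Total interest on Lender B = 180 × €2,277.31 − €293,750 = €116,165.80.
Lender A is lower by €61,343.40.

Lender A by €61,343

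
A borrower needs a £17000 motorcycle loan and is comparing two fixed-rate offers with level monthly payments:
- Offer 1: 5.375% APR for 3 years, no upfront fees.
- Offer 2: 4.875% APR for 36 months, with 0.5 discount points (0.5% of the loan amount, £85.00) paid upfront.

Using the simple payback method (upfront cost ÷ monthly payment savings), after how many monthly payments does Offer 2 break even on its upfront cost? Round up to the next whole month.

23 months

Offer 1: at 5.375% the monthly rate is 0.0044792, so the payment is 17,000 × 0.0044792 / (1 − 1.0044792^−36) = £512.37.
Offer 2: at 4.875% the monthly rate is 0.0040625, so the payment is 17,000 × 0.0040625 / (1 − 1.0040625^−36) = £508.55.
Monthly savings = £512.37 − £508.55 = £3.82.
Break-even = £85.00 / £3.82 = 22.25 → 23 months.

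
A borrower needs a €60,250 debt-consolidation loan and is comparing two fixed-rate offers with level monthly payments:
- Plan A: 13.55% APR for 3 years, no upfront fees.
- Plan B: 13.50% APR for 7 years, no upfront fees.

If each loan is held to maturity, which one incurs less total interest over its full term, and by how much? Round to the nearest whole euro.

Plan A by €19,793

Plan A: monthly rate = 13.55%/12 = 0.0112917; payment = 60,250 × 0.0112917 / (1 − (1+0.0112917)^−36) = €2,046.06.
Total interest on Plan A = 36 × €2,046.06 − €60,250 = €13,408.16.
Plan B: monthly rate = 13.5%/12 = 0.0112500; payment = 60,250 × 0.0112500 / (1 − (1+0.0112500)^−84) = €1,112.51.
Total interest on Plan B = 84 × €1,112.51 − €60,250 = €33,200.84.
Plan A is lower by €19,792.68.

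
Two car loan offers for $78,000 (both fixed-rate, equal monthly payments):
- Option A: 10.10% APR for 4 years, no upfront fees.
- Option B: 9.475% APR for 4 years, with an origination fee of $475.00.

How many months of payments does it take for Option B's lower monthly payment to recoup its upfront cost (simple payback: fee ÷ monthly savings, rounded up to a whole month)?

21 months

Option A: at 10.10% the monthly rate is 0.0084167, so the payment is 78,000 × 0.0084167 / (1 − 1.0084167^−48) = $1,982.03.
Option B: at 9.475% the monthly rate is 0.0078958, so the payment is 78,000 × 0.0078958 / (1 − 1.0078958^−48) = $1,958.67.
Monthly savings = $1,982.03 − $1,958.67 = $23.36.
Break-even = $475.00 / $23.36 = 20.33 → 21 months.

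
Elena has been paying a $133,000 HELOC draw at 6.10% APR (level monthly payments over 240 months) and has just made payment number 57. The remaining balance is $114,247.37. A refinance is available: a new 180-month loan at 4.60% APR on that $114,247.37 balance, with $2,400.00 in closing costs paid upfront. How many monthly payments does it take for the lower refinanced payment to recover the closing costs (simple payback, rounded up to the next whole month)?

30 months

Current payment = 133,000 × 6.1%/12 / (1 − (1+0.0050833)^−240) = $960.54.
Refinanced payment = 114,247.37 × 0.0038333 / (1 − (1+0.0038333)^−180) = $879.83.
Monthly savings = $960.54 − $879.83 = $80.71.
Break-even = $2,400.00 / $80.71 = 29.74 → 30 months.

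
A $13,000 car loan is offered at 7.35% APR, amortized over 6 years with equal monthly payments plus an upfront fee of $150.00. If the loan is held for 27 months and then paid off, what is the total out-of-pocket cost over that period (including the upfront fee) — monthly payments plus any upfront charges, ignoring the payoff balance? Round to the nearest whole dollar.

At 7.35% the monthly rate is 0.0061250, so the payment is 13,000 × 0.0061250 / (1 − 1.0061250^−72) = $223.83.
Total outlay = 27 × $223.83 + $150.00 = $6,193.41.

$6,193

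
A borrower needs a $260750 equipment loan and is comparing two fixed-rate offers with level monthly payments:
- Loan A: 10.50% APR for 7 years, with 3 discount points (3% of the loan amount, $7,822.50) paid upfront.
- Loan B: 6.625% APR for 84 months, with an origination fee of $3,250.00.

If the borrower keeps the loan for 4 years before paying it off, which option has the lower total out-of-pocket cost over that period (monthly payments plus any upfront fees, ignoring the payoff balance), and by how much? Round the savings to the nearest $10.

Loan A: monthly rate = 10.5%/12 = 0.0087500; payment = 260,750 × 0.0087500 / (1 − (1+0.0087500)^−84) = $4,396.42.
Loan B: monthly rate = 6.625%/12 = 0.0055208; payment = 260,750 × 0.0055208 / (1 − (1+0.0055208)^−84) = $3,887.79.
Over 48 months: Loan A costs 48 × $4,396.42 + $7,822.50 = $218,850.66; Loan B costs 48 × $3,887.79 + $3,250.00 = $189,863.92.
Loan B is cheaper by $218,850.66 − $189,863.92 = $28,986.74.

Loan B by $28,990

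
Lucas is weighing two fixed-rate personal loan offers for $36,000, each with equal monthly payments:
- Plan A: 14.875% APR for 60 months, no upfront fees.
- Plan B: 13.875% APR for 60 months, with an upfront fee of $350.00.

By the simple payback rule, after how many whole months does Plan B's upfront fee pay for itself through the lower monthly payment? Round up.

19 months

Plan A: monthly rate = 14.875%/12 = 0.0123958; payment = 36,000 × 0.0123958 / (1 − (1+0.0123958)^−60) = $854.08.
Plan B: at 13.875% the monthly rate is 0.0115625, so the payment is 36,000 × 0.0115625 / (1 − 1.0115625^−60) = $835.33.
Monthly savings = $854.08 − $835.33 = $18.75.
Break-even = $350.00 / $18.75 = 18.67 → 19 months.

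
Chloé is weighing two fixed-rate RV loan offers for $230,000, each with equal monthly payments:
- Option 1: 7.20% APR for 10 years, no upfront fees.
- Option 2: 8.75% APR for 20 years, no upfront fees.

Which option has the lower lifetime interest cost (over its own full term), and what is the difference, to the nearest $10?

Option 1 by $164,500

Option 1: monthly rate = 7.2%/12 = 0.0060000; payment = 230,000 × 0.0060000 / (1 − (1+0.0060000)^−120) = $2,694.26.
Total interest on Option 1 = 120 × $2,694.26 − $230,000 = $93,311.20.
Option 2: at 8.75% the monthly rate is 0.0072917, so the payment is 230,000 × 0.0072917 / (1 − 1.0072917^−240) = $2,032.53.
Total interest on Option 2 = 240 × $2,032.53 − $230,000 = $257,807.20.
Option 1 is lower by $164,496.00.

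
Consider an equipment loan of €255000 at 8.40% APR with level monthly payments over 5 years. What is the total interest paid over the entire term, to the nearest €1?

At 8.40% the monthly rate is 0.0070000, so the payment is 255,000 × 0.0070000 / (1 − 1.0070000^−60) = €5,219.43.
Total paid = 60 × €5,219.43 = €313,165.80; interest = €313,165.80 − €255,000 = €58,165.80.

€58,166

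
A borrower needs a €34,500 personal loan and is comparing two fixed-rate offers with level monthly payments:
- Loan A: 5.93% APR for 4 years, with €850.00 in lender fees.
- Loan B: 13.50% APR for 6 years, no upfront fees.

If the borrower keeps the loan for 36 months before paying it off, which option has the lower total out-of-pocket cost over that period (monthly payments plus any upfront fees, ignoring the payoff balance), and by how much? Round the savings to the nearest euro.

Loan A: at 5.93% the monthly rate is 0.0049417, so the payment is 34,500 × 0.0049417 / (1 − 1.0049417^−48) = €809.13.
Loan B: at 13.50% the monthly rate is 0.0112500, so the payment is 34,500 × 0.0112500 / (1 − 1.0112500^−72) = €701.69.
Over 36 months: Loan A costs 36 × €809.13 + €850.00 = €29,978.68; Loan B costs 36 × €701.69 = €25,260.84.
Loan B is cheaper by €29,978.68 − €25,260.84 = €4,717.84.

Loan B by €4,718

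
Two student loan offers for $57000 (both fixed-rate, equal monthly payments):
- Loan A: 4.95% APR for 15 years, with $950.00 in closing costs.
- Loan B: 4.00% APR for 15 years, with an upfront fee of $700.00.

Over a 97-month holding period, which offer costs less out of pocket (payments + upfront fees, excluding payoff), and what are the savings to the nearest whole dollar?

Loan A: at 4.95% the monthly rate is 0.0041250, so the payment is 57,000 × 0.0041250 / (1 − 1.0041250^−180) = $449.27.
Loan B: at 4.00% the monthly rate is 0.0033333, so the payment is 57,000 × 0.0033333 / (1 − 1.0033333^−180) = $421.62.
Over 97 months: Loan A costs 97 × $449.27 + $950.00 = $44,529.19; Loan B costs 97 × $421.62 + $700.00 = $41,597.14.
Loan B is cheaper by $44,529.19 − $41,597.14 = $2,932.05.

Loan B by $2,932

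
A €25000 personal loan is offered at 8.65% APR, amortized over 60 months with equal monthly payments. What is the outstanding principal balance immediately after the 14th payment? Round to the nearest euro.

With monthly rate i = 8.65%/12 = 0.0072083, the balance after k of n payments is P · [(1+i)^n − (1+i)^k] / [(1+i)^n − 1].
(1+0.0072083)^60 = 1.53871653 and (1+0.0072083)^14 = 1.10578411, so the balance is 25,000 × (1.53871653 − 1.10578411) / (1.53871653 − 1) = €20,090.92.

€20,091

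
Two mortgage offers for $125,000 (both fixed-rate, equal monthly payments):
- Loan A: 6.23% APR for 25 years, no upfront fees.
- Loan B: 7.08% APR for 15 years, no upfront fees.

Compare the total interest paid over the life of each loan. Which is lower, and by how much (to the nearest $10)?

Loan A: monthly rate = 6.23%/12 = 0.0051917; payment = 125,000 × 0.0051917 / (1 − (1+0.0051917)^−300) = $823.04.
Total interest on Loan A = 300 × $823.04 − $125,000 = $121,912.00.
Loan B: at 7.08% the monthly rate is 0.0059000, so the payment is 125,000 × 0.0059000 / (1 − 1.0059000^−180) = $1,129.13.
Total interest on Loan B = 180 × $1,129.13 − $125,000 = $78,243.40.
Loan B is lower by $43,668.60.

Loan B by $43,670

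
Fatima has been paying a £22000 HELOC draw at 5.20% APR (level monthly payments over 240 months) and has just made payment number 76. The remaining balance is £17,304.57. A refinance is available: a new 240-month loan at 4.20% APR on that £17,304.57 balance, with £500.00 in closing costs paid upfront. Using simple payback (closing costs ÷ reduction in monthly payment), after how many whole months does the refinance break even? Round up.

Current payment = 22,000 × 5.2%/12 / (1 − (1+0.0043333)^−240) = £147.63.
Refinanced payment = 17,304.57 × 0.0035000 / (1 − (1+0.0035000)^−240) = £106.69.
Monthly savings = £147.63 − £106.69 = £40.94.
Break-even = £500.00 / £40.94 = 12.21 → 13 months.

13 months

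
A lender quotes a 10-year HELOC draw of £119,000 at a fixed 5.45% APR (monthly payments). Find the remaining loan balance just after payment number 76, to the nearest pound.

With monthly rate i = 5.45%/12 = 0.0045417, the balance after k of n payments is P · [(1+i)^n − (1+i)^k] / [(1+i)^n − 1].
(1+0.0045417)^120 = 1.72248175 and (1+0.0045417)^76 = 1.41112212, so the balance is 119,000 × (1.72248175 − 1.41112212) / (1.72248175 − 1) = £51,284.06.

£51,284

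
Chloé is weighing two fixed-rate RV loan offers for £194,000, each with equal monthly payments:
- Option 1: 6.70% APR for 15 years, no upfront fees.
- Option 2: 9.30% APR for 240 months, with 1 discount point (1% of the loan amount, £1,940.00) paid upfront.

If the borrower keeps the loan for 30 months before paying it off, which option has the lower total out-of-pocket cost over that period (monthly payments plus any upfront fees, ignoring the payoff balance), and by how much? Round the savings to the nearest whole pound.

Option 1: monthly rate = 6.7%/12 = 0.0055833; payment = 194,000 × 0.0055833 / (1 − (1+0.0055833)^−180) = £1,711.35.
Option 2: monthly rate = 9.3%/12 = 0.0077500; payment = 194,000 × 0.0077500 / (1 − (1+0.0077500)^−240) = £1,783.07.
Over 30 months: Option 1 costs 30 × £1,711.35 = £51,340.50; Option 2 costs 30 × £1,783.07 + £1,940.00 = £55,432.10.
Option 1 is cheaper by £55,432.10 − £51,340.50 = £4,091.60.

Option 1 by £4,092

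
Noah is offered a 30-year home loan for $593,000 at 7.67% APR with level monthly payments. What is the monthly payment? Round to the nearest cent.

$4,215.59

Monthly rate = 7.67%/12 = 0.0063917; payment = 593,000 × 0.0063917 / (1 − (1+0.0063917)^−360) = $4,215.59.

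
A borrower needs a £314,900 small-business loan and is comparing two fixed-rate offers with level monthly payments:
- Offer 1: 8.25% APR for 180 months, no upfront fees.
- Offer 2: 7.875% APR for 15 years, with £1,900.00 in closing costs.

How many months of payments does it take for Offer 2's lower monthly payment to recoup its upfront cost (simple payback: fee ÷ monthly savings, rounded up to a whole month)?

28 months

Offer 1: at 8.25% the monthly rate is 0.0068750, so the payment is 314,900 × 0.0068750 / (1 − 1.0068750^−180) = £3,054.97.
Offer 2: at 7.875% the monthly rate is 0.0065625, so the payment is 314,900 × 0.0065625 / (1 − 1.0065625^−180) = £2,986.67.
Monthly savings = £3,054.97 − £2,986.67 = £68.30.
Break-even = £1,900.00 / £68.30 = 27.82 → 28 months.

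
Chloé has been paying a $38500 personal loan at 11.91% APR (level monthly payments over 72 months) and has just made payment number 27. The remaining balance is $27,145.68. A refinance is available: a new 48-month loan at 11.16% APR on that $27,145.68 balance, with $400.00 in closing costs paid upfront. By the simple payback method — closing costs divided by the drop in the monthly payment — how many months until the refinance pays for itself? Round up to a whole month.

9 months

Current payment = 38,500 × 11.91%/12 / (1 − (1+0.0099250)^−72) = $750.88.
Refinanced payment = 27,145.68 × 0.0093000 / (1 − (1+0.0093000)^−48) = $703.71.
Monthly savings = $750.88 − $703.71 = $47.17.
Break-even = $400.00 / $47.17 = 8.48 → 9 months.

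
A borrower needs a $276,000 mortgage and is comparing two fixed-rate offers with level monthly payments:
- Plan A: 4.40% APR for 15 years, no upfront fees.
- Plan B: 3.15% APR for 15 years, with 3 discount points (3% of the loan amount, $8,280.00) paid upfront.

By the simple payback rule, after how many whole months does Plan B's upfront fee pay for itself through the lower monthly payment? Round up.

49 months

Plan A: monthly rate = 4.4%/12 = 0.0036667; payment = 276,000 × 0.0036667 / (1 − (1+0.0036667)^−180) = $2,097.30.
Plan B: monthly rate = 3.15%/12 = 0.0026250; payment = 276,000 × 0.0026250 / (1 − (1+0.0026250)^−180) = $1,925.98.
Monthly savings = $2,097.30 − $1,925.98 = $171.32.
Break-even = $8,280.00 / $171.32 = 48.33 → 49 months.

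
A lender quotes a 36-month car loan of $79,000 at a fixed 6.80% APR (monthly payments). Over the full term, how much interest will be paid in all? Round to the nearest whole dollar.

$8,555

Monthly rate = 6.8%/12 = 0.0056667; payment = 79,000 × 0.0056667 / (1 − (1+0.0056667)^−36) = $2,432.07.
Total paid = 36 × $2,432.07 = $87,554.52; interest = $87,554.52 − $79,000 = $8,554.52.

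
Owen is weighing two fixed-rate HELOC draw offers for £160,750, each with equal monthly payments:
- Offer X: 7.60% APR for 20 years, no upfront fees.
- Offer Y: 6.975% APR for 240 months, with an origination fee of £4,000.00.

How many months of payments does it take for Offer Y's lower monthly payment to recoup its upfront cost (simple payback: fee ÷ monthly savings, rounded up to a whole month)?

Offer X: at 7.60% the monthly rate is 0.0063333, so the payment is 160,750 × 0.0063333 / (1 − 1.0063333^−240) = £1,304.84.
Offer Y: at 6.975% the monthly rate is 0.0058125, so the payment is 160,750 × 0.0058125 / (1 − 1.0058125^−240) = £1,243.88.
Monthly savings = £1,304.84 − £1,243.88 = £60.96.
Break-even = £4,000.00 / £60.96 = 65.62 → 66 months.

66 months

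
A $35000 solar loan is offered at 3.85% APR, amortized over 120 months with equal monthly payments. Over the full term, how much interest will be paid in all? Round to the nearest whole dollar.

$7,224

Monthly rate = 3.85%/12 = 0.0032083; payment = 35,000 × 0.0032083 / (1 − (1+0.0032083)^−120) = $351.87.
Total paid = 120 × $351.87 = $42,224.40; interest = $42,224.40 − $35,000 = $7,224.40.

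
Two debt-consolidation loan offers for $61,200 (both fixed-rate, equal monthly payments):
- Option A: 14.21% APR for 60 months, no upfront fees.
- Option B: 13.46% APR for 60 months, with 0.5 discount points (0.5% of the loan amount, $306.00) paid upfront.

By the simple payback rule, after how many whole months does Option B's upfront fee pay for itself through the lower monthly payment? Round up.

Option A: monthly rate = 14.21%/12 = 0.0118417; payment = 61,200 × 0.0118417 / (1 − (1+0.0118417)^−60) = $1,430.69.
Option B: at 13.46% the monthly rate is 0.0112167, so the payment is 61,200 × 0.0112167 / (1 − 1.0112167^−60) = $1,406.94.
Monthly savings = $1,430.69 − $1,406.94 = $23.75.
Break-even = $306.00 / $23.75 = 12.88 → 13 months.

13 months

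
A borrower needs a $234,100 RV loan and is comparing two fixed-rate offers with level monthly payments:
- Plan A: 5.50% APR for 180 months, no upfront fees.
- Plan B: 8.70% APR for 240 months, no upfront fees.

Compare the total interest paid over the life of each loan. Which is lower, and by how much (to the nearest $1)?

Plan A by $150,410

Plan A: monthly rate = 5.5%/12 = 0.0045833; payment = 234,100 × 0.0045833 / (1 − (1+0.0045833)^−180) = $1,912.79.
Total interest on Plan A = 180 × $1,912.79 − $234,100 = $110,202.20.
Plan B: monthly rate = 8.7%/12 = 0.0072500; payment = 234,100 × 0.0072500 / (1 − (1+0.0072500)^−240) = $2,061.30.
Total interest on Plan B = 240 × $2,061.30 − $234,100 = $260,612.00.
Plan A is lower by $150,409.80.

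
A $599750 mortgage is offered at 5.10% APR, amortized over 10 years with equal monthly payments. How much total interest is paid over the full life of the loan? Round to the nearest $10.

At 5.10% the monthly rate is 0.0042500, so the payment is 599,750 × 0.0042500 / (1 − 1.0042500^−120) = $6,390.64.
Total paid = 120 × $6,390.64 = $766,876.80; interest = $766,876.80 − $599,750 = $167,126.80.

$167,130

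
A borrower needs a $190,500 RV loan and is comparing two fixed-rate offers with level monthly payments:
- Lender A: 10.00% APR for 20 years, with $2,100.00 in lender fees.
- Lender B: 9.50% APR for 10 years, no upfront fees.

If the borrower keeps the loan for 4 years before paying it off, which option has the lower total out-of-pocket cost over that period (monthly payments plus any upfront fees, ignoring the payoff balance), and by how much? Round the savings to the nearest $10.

Lender A by $27,980

Lender A: at 10.00% the monthly rate is 0.0083333, so the payment is 190,500 × 0.0083333 / (1 − 1.0083333^−240) = $1,838.37.
Lender B: at 9.50% the monthly rate is 0.0079167, so the payment is 190,500 × 0.0079167 / (1 − 1.0079167^−120) = $2,465.02.
Over 48 months: Lender A costs 48 × $1,838.37 + $2,100.00 = $90,341.76; Lender B costs 48 × $2,465.02 = $118,320.96.
Lender A is cheaper by $118,320.96 − $90,341.76 = $27,979.20.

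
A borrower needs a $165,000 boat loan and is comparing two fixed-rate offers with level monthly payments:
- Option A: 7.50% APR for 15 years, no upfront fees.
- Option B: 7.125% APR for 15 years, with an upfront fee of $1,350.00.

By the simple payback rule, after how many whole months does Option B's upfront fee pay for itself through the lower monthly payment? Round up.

Option A: at 7.50% the monthly rate is 0.0062500, so the payment is 165,000 × 0.0062500 / (1 − 1.0062500^−180) = $1,529.57.
Option B: monthly rate = 7.125%/12 = 0.0059375; payment = 165,000 × 0.0059375 / (1 − (1+0.0059375)^−180) = $1,494.62.
Monthly savings = $1,529.57 − $1,494.62 = $34.95.
Break-even = $1,350.00 / $34.95 = 38.63 → 39 months.

39 months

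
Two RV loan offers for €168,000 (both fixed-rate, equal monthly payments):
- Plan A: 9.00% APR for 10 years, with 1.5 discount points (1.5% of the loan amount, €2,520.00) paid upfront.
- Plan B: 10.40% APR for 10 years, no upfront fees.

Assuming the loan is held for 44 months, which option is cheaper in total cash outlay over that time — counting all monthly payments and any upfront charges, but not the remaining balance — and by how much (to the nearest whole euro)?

Plan A: at 9.00% the monthly rate is 0.0075000, so the payment is 168,000 × 0.0075000 / (1 − 1.0075000^−120) = €2,128.15.
Plan B: at 10.40% the monthly rate is 0.0086667, so the payment is 168,000 × 0.0086667 / (1 − 1.0086667^−120) = €2,257.51.
Over 44 months: Plan A costs 44 × €2,128.15 + €2,520.00 = €96,158.60; Plan B costs 44 × €2,257.51 = €99,330.44.
Plan A is cheaper by €99,330.44 − €96,158.60 = €3,171.84.

Plan A by €3,172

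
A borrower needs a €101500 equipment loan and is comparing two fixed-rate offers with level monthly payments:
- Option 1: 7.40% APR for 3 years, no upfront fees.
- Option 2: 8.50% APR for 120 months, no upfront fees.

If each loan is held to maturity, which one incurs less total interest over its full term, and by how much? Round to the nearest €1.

Option 1: at 7.40% the monthly rate is 0.0061667, so the payment is 101,500 × 0.0061667 / (1 − 1.0061667^−36) = €3,152.62.
Total interest on Option 1 = 36 × €3,152.62 − €101,500 = €11,994.32.
Option 2: at 8.50% the monthly rate is 0.0070833, so the payment is 101,500 × 0.0070833 / (1 − 1.0070833^−120) = €1,258.45.
Total interest on Option 2 = 120 × €1,258.45 − €101,500 = €49,514.00.
Option 1 is lower by €37,519.68.

Option 1 by €37,520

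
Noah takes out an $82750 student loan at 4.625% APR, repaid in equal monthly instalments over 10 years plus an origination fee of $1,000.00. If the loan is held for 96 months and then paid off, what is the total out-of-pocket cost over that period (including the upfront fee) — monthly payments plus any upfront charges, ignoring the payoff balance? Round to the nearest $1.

$83,810

At 4.625% the monthly rate is 0.0038542, so the payment is 82,750 × 0.0038542 / (1 − 1.0038542^−120) = $862.60.
Total outlay = 96 × $862.60 + $1,000.00 = $83,809.60.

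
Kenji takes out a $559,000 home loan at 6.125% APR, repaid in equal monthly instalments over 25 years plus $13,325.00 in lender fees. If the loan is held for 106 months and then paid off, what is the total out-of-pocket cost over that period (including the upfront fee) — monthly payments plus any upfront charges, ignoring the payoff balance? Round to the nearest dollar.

$399,640

At 6.125% the monthly rate is 0.0051042, so the payment is 559,000 × 0.0051042 / (1 − 1.0051042^−300) = $3,644.48.
Total outlay = 106 × $3,644.48 + $13,325.00 = $399,639.88.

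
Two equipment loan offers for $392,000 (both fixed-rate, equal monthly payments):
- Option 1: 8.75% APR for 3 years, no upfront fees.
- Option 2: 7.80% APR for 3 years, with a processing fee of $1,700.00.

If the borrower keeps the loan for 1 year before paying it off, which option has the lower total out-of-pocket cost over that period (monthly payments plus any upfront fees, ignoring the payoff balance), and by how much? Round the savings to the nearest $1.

Option 2 by $367

Option 1: at 8.75% the monthly rate is 0.0072917, so the payment is 392,000 × 0.0072917 / (1 − 1.0072917^−36) = $12,419.93.
Option 2: monthly rate = 7.8%/12 = 0.0065000; payment = 392,000 × 0.0065000 / (1 − (1+0.0065000)^−36) = $12,247.72.
Over 12 months: Option 1 costs 12 × $12,419.93 = $149,039.16; Option 2 costs 12 × $12,247.72 + $1,700.00 = $148,672.64.
Option 2 is cheaper by $149,039.16 − $148,672.64 = $366.52.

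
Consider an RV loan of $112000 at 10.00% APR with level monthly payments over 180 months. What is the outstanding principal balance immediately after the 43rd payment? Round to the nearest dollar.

$98,095

With monthly rate i = 10%/12 = 0.0083333, the balance after k of n payments is P · [(1+i)^n − (1+i)^k] / [(1+i)^n − 1].
(1+0.0083333)^180 = 4.45391955 and (1+0.0083333)^43 = 1.42881942, so the balance is 112,000 × (4.45391955 − 1.42881942) / (4.45391955 − 1) = $98,094.70.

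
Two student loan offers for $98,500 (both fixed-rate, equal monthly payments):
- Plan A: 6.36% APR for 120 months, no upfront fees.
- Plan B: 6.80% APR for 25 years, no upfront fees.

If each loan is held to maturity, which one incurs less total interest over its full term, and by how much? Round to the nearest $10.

Plan A by $71,730

Plan A: at 6.36% the monthly rate is 0.0053000, so the payment is 98,500 × 0.0053000 / (1 − 1.0053000^−120) = $1,111.44.
Total interest on Plan A = 120 × $1,111.44 − $98,500 = $34,872.80.
Plan B: at 6.80% the monthly rate is 0.0056667, so the payment is 98,500 × 0.0056667 / (1 − 1.0056667^−300) = $683.66.
Total interest on Plan B = 300 × $683.66 − $98,500 = $106,598.00.
Plan A is lower by $71,725.20.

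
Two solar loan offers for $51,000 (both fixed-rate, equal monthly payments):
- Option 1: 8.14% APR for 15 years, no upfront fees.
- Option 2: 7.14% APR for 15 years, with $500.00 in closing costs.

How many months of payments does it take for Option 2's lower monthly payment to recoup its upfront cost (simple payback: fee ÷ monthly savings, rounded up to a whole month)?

18 months

Option 1: at 8.14% the monthly rate is 0.0067833, so the payment is 51,000 × 0.0067833 / (1 − 1.0067833^−180) = $491.51.
Option 2: monthly rate = 7.14%/12 = 0.0059500; payment = 51,000 × 0.0059500 / (1 − (1+0.0059500)^−180) = $462.40.
Monthly savings = $491.51 − $462.40 = $29.11.
Break-even = $500.00 / $29.11 = 17.18 → 18 months.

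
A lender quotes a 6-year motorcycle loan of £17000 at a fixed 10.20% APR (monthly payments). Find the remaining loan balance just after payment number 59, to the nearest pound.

£3,882

With monthly rate i = 10.2%/12 = 0.0085000, the balance after k of n payments is P · [(1+i)^n − (1+i)^k] / [(1+i)^n − 1].
(1+0.0085000)^72 = 1.83935257 and (1+0.0085000)^59 = 1.64770041, so the balance is 17,000 × (1.83935257 − 1.64770041) / (1.83935257 − 1) = £3,881.67.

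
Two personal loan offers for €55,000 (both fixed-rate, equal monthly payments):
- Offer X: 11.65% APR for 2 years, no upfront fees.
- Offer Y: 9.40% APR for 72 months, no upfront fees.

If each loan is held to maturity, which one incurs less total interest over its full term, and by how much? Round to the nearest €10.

Offer X: at 11.65% the monthly rate is 0.0097083, so the payment is 55,000 × 0.0097083 / (1 − 1.0097083^−24) = €2,580.06.
Total interest on Offer X = 24 × €2,580.06 − €55,000 = €6,921.44.
Offer Y: monthly rate = 9.4%/12 = 0.0078333; payment = 55,000 × 0.0078333 / (1 − (1+0.0078333)^−72) = €1,002.36.
Total interest on Offer Y = 72 × €1,002.36 − €55,000 = €17,169.92.
Offer X is lower by €10,248.48.

Offer X by €10,250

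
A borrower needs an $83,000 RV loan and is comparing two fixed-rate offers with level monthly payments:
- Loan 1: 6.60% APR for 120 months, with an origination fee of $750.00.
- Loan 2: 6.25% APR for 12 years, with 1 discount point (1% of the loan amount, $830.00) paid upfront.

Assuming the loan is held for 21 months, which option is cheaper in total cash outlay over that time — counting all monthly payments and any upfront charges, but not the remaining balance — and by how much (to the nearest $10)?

Loan 1: monthly rate = 6.6%/12 = 0.0055000; payment = 83,000 × 0.0055000 / (1 − (1+0.0055000)^−120) = $946.68.
Loan 2: at 6.25% the monthly rate is 0.0052083, so the payment is 83,000 × 0.0052083 / (1 − 1.0052083^−144) = $820.73.
Over 21 months: Loan 1 costs 21 × $946.68 + $750.00 = $20,630.28; Loan 2 costs 21 × $820.73 + $830.00 = $18,065.33.
Loan 2 is cheaper by $20,630.28 − $18,065.33 = $2,564.95.

Loan 2 by $2,560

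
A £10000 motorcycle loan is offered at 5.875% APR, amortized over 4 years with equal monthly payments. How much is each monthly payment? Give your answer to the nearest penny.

At 5.875% the monthly rate is 0.0048958, so the payment is 10,000 × 0.0048958 / (1 − 1.0048958^−48) = £234.28.

£234.28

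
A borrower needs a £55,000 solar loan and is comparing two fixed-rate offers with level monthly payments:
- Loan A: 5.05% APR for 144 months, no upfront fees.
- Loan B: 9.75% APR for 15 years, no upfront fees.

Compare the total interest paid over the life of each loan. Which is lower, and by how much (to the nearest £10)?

Loan A: at 5.05% the monthly rate is 0.0042083, so the payment is 55,000 × 0.0042083 / (1 − 1.0042083^−144) = £510.07.
Total interest on Loan A = 144 × £510.07 − £55,000 = £18,450.08.
Loan B: at 9.75% the monthly rate is 0.0081250, so the payment is 55,000 × 0.0081250 / (1 − 1.0081250^−180) = £582.65.
Total interest on Loan B = 180 × £582.65 − £55,000 = £49,877.00.
Loan A is lower by £31,426.92.

Loan A by £31,430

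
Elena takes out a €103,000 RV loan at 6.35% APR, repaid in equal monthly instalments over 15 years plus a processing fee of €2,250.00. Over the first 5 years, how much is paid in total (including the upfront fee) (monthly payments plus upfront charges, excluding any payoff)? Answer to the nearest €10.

€55,580

Monthly rate = 6.35%/12 = 0.0052917; payment = 103,000 × 0.0052917 / (1 − (1+0.0052917)^−180) = €888.77.
Total outlay = 60 × €888.77 + €2,250.00 = €55,576.20.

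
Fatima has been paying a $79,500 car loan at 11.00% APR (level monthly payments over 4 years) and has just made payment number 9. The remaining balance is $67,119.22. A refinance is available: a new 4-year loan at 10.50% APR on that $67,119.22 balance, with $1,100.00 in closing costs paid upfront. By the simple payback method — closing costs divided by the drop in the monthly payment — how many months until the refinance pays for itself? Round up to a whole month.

Current payment = 79,500 × 11%/12 / (1 − (1+0.0091667)^−48) = $2,054.72.
Refinanced payment = 67,119.22 × 0.0087500 / (1 − (1+0.0087500)^−48) = $1,718.48.
Monthly savings = $2,054.72 − $1,718.48 = $336.24.
Break-even = $1,100.00 / $336.24 = 3.27 → 4 months.

4 months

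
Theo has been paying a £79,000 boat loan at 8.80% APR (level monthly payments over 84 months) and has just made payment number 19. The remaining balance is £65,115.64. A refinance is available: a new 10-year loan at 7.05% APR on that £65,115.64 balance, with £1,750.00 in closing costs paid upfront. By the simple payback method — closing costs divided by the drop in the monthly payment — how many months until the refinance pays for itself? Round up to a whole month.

4 months

Current payment = 79,000 × 8.8%/12 / (1 − (1+0.0073333)^−84) = £1,263.03.
Refinanced payment = 65,115.64 × 0.0058750 / (1 − (1+0.0058750)^−120) = £757.73.
Monthly savings = £1,263.03 − £757.73 = £505.30.
Break-even = £1,750.00 / £505.30 = 3.46 → 4 months.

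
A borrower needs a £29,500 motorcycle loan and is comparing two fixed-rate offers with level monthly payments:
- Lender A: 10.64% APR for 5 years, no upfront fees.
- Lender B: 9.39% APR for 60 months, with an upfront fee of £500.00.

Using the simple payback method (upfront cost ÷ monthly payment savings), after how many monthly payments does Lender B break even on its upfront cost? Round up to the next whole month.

28 months

Lender A: at 10.64% the monthly rate is 0.0088667, so the payment is 29,500 × 0.0088667 / (1 − 1.0088667^−60) = £636.12.
Lender B: at 9.39% the monthly rate is 0.0078250, so the payment is 29,500 × 0.0078250 / (1 − 1.0078250^−60) = £617.97.
Monthly savings = £636.12 − £617.97 = £18.15.
Break-even = £500.00 / £18.15 = 27.55 → 28 months.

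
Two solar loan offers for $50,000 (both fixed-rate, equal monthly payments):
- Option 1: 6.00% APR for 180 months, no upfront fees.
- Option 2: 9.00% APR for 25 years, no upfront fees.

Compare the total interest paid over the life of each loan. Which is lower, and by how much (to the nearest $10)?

Option 1: at 6.00% the monthly rate is 0.0050000, so the payment is 50,000 × 0.0050000 / (1 − 1.0050000^−180) = $421.93.
Total interest on Option 1 = 180 × $421.93 − $50,000 = $25,947.40.
Option 2: monthly rate = 9%/12 = 0.0075000; payment = 50,000 × 0.0075000 / (1 − (1+0.0075000)^−300) = $419.60.
Total interest on Option 2 = 300 × $419.60 − $50,000 = $75,880.00.
Option 1 is lower by $49,932.60.

Option 1 by $49,930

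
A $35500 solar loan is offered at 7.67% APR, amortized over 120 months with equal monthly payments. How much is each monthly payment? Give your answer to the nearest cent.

At 7.67% the monthly rate is 0.0063917, so the payment is 35,500 × 0.0063917 / (1 − 1.0063917^−120) = $424.55.

$424.55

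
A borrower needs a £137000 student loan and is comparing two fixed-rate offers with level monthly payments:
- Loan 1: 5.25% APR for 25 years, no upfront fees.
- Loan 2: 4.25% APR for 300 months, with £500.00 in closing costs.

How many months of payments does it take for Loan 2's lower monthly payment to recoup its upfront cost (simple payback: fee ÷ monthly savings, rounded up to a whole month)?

Loan 1: at 5.25% the monthly rate is 0.0043750, so the payment is 137,000 × 0.0043750 / (1 − 1.0043750^−300) = £820.97.
Loan 2: monthly rate = 4.25%/12 = 0.0035417; payment = 137,000 × 0.0035417 / (1 − (1+0.0035417)^−300) = £742.18.
Monthly savings = £820.97 − £742.18 = £78.79.
Break-even = £500.00 / £78.79 = 6.35 → 7 months.

7 months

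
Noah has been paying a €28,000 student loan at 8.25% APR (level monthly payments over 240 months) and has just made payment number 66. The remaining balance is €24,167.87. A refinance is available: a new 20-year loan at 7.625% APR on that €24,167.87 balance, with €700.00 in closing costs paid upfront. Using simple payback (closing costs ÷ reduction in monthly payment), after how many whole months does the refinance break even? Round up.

Current payment = 28,000 × 8.25%/12 / (1 − (1+0.0068750)^−240) = €238.58.
Refinanced payment = 24,167.87 × 0.0063542 / (1 − (1+0.0063542)^−240) = €196.55.
Monthly savings = €238.58 − €196.55 = €42.03.
Break-even = €700.00 / €42.03 = 16.65 → 17 months.

17 months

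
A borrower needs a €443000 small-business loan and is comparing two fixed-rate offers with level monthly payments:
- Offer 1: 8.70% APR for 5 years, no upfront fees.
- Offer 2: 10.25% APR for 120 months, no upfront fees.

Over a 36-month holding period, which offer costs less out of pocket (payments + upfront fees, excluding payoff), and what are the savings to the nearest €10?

Offer 1: at 8.70% the monthly rate is 0.0072500, so the payment is 443,000 × 0.0072500 / (1 − 1.0072500^−60) = €9,131.59.
Offer 2: at 10.25% the monthly rate is 0.0085417, so the payment is 443,000 × 0.0085417 / (1 − 1.0085417^−120) = €5,915.78.
Over 36 months: Offer 1 costs 36 × €9,131.59 = €328,737.24; Offer 2 costs 36 × €5,915.78 = €212,968.08.
Offer 2 is cheaper by €328,737.24 − €212,968.08 = €115,769.16.

Offer 2 by €115,770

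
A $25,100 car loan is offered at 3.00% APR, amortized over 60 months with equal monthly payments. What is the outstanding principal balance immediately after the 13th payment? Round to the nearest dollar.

$19,976

With monthly rate i = 3%/12 = 0.0025000, the balance after k of n payments is P · [(1+i)^n − (1+i)^k] / [(1+i)^n − 1].
(1+0.0025000)^60 = 1.16161678 and (1+0.0025000)^13 = 1.03299200, so the balance is 25,100 × (1.16161678 − 1.03299200) / (1.16161678 − 1) = $19,976.16.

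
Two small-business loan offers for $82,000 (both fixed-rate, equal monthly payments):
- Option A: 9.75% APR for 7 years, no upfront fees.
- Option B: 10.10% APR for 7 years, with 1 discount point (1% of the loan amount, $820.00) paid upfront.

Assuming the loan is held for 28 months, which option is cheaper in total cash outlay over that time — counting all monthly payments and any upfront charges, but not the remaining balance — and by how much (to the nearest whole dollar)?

Option A by $1,235

Option A: monthly rate = 9.75%/12 = 0.0081250; payment = 82,000 × 0.0081250 / (1 − (1+0.0081250)^−84) = $1,350.73.
Option B: at 10.10% the monthly rate is 0.0084167, so the payment is 82,000 × 0.0084167 / (1 − 1.0084167^−84) = $1,365.54.
Over 28 months: Option A costs 28 × $1,350.73 = $37,820.44; Option B costs 28 × $1,365.54 + $820.00 = $39,055.12.
Option A is cheaper by $39,055.12 − $37,820.44 = $1,234.68.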